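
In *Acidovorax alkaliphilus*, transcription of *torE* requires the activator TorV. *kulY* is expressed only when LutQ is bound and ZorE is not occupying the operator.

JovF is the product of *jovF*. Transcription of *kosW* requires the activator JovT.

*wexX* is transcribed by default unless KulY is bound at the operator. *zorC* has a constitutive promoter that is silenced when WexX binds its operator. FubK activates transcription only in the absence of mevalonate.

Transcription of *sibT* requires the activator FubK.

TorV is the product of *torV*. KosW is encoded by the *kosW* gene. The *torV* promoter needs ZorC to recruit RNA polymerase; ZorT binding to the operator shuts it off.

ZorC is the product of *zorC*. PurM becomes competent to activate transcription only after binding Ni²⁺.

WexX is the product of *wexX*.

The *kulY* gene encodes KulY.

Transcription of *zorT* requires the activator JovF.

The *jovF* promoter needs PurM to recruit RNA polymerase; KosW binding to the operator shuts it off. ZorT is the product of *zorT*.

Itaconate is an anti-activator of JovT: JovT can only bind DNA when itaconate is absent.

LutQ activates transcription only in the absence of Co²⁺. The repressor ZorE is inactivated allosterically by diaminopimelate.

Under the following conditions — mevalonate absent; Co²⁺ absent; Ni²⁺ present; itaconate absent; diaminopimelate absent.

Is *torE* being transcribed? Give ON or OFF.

Itaconate is absent, so JovT is active.
No repressor is bound and JovT is active, so *kosW* is transcribed.
So KosW is produced and active.
Ni²⁺ is present, so PurM is active.
With repressor KosW bound, *jovF* is not transcribed.
So JovF is not produced.
Required activator JovF is absent, so *zorT* is not transcribed.
So ZorT is not produced.
Diaminopimelate is absent, so ZorE is active.
Co²⁺ is absent, so LutQ is active.
With repressor ZorE bound, *kulY* is not transcribed.
So KulY is not produced.
With no repressor bound, *wexX* is transcribed.
So WexX is produced and active.
With repressor WexX bound, *zorC* is not transcribed.
So ZorC is not produced.
Required activator ZorC is absent, so *torV* is not transcribed.
So TorV is not produced.
Required activator TorV is absent, so *torE* is not transcribed.

OFF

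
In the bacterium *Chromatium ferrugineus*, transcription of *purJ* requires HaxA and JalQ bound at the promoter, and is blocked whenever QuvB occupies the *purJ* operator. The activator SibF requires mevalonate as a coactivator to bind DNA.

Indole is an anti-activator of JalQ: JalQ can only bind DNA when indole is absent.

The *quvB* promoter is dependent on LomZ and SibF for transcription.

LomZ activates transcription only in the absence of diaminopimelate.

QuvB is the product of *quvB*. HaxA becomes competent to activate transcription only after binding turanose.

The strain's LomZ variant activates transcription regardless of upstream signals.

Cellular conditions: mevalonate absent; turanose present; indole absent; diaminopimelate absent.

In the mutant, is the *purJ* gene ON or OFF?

Turanose is present, so HaxA is active.
LomZ is constitutively active in this strain.
Mevalonate is absent, so SibF is inactive.
Required activator SibF is absent, so *quvB* is not transcribed.
So QuvB is not produced.
Indole is absent, so JalQ is active.
No repressor is bound and HaxA and JalQ are active, so *purJ* is transcribed.

ON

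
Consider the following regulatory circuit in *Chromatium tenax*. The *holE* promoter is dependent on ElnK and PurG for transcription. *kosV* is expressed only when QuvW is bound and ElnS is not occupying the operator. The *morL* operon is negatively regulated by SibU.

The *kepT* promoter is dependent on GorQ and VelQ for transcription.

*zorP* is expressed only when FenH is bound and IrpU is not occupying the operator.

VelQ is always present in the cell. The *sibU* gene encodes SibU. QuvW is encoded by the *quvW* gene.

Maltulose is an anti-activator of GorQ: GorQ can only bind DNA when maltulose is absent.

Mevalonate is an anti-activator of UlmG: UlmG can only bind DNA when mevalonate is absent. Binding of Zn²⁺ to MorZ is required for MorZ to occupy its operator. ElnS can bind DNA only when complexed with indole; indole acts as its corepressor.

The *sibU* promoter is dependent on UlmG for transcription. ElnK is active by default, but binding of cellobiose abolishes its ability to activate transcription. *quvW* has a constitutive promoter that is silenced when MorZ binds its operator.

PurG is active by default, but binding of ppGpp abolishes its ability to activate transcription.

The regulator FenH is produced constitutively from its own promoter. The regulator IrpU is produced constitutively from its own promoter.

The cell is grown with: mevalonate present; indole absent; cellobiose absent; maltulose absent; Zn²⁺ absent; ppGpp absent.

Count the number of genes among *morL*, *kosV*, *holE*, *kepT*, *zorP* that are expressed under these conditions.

4

Mevalonate is present, so UlmG is inactive.
Required activator UlmG is absent, so *sibU* is not transcribed.
So SibU is not produced.
With no repressor bound, *morL* is transcribed.
→ *morL* is ON.
Indole is absent, so ElnS is inactive.
Zn²⁺ is absent, so MorZ is inactive.
With no repressor bound, *quvW* is transcribed.
So QuvW is produced and active.
No repressor is bound and QuvW is active, so *kosV* is transcribed.
→ *kosV* is ON.
Cellobiose is absent, so ElnK is active.
ppGpp is absent, so PurG is active.
No repressor is bound and ElnK and PurG are active, so *holE* is transcribed.
→ *holE* is ON.
Maltulose is absent, so GorQ is active.
VelQ is produced constitutively and is active.
No repressor is bound and GorQ and VelQ are active, so *kepT* is transcribed.
→ *kepT* is ON.
IrpU is produced constitutively and is active.
FenH is produced constitutively and is active.
With repressor IrpU bound, *zorP* is not transcribed.
→ *zorP* is OFF.
4 of the 5 genes are transcribed.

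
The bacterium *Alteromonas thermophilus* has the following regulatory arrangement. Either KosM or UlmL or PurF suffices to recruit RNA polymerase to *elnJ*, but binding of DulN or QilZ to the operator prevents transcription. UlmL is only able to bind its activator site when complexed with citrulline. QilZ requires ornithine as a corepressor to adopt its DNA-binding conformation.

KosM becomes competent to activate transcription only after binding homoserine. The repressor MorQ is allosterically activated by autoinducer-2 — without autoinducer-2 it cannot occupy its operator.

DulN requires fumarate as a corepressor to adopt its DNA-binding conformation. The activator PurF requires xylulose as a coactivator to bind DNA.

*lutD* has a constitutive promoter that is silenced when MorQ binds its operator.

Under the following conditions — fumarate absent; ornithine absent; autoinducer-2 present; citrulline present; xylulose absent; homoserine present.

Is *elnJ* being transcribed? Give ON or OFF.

Homoserine is present, so KosM is active.
Citrulline is present, so UlmL is active.
Fumarate is absent, so DulN is inactive.
Xylulose is absent, so PurF is inactive.
Ornithine is absent, so QilZ is inactive.
Activator KosM is present, so *elnJ* is transcribed.

ON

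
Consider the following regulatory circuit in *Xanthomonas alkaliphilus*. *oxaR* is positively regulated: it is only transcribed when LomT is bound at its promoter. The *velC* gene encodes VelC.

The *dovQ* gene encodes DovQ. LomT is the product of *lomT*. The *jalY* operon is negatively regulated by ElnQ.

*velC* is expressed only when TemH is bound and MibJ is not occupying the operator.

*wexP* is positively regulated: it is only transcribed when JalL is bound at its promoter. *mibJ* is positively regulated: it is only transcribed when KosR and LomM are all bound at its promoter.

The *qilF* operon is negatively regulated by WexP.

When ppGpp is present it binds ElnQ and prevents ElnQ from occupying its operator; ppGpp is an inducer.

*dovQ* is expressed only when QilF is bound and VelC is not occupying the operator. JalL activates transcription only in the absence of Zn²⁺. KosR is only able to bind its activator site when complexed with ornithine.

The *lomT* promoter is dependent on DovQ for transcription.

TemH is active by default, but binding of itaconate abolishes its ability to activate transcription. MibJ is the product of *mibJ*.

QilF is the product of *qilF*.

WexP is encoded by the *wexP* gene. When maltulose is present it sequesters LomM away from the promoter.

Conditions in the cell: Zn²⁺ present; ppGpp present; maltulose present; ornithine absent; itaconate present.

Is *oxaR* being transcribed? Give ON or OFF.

Ornithine is absent, so KosR is inactive.
Maltulose is present, so LomM is inactive.
Required activator KosR is absent, so *mibJ* is not transcribed.
So MibJ is not produced.
Itaconate is present, so TemH is inactive.
Required activator TemH is absent, so *velC* is not transcribed.
So VelC is not produced.
Zn²⁺ is present, so JalL is inactive.
Required activator JalL is absent, so *wexP* is not transcribed.
So WexP is not produced.
With no repressor bound, *qilF* is transcribed.
So QilF is produced and active.
No repressor is bound and QilF is active, so *dovQ* is transcribed.
So DovQ is produced and active.
No repressor is bound and DovQ is active, so *lomT* is transcribed.
So LomT is produced and active.
No repressor is bound and LomT is active, so *oxaR* is transcribed.

ON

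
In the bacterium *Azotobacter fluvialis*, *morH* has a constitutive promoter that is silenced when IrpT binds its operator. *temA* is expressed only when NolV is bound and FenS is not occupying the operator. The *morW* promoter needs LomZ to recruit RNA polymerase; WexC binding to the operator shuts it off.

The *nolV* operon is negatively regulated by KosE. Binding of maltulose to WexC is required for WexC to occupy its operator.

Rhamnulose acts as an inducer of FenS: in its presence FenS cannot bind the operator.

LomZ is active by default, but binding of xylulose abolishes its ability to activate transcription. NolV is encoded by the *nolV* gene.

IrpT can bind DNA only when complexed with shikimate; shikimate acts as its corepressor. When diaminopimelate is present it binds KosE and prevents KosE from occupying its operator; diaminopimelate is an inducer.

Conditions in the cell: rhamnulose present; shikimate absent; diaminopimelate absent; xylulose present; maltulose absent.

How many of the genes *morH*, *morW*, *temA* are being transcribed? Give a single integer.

Shikimate is absent, so IrpT is inactive.
With no repressor bound, *morH* is transcribed.
→ *morH* is ON.
Xylulose is present, so LomZ is inactive.
Maltulose is absent, so WexC is inactive.
Required activator LomZ is absent, so *morW* is not transcribed.
→ *morW* is OFF.
Diaminopimelate is absent, so KosE is active.
With repressor KosE bound, *nolV* is not transcribed.
So NolV is not produced.
Rhamnulose is present, so FenS is inactive.
Required activator NolV is absent, so *temA* is not transcribed.
→ *temA* is OFF.
1 of the 3 genes is transcribed.

1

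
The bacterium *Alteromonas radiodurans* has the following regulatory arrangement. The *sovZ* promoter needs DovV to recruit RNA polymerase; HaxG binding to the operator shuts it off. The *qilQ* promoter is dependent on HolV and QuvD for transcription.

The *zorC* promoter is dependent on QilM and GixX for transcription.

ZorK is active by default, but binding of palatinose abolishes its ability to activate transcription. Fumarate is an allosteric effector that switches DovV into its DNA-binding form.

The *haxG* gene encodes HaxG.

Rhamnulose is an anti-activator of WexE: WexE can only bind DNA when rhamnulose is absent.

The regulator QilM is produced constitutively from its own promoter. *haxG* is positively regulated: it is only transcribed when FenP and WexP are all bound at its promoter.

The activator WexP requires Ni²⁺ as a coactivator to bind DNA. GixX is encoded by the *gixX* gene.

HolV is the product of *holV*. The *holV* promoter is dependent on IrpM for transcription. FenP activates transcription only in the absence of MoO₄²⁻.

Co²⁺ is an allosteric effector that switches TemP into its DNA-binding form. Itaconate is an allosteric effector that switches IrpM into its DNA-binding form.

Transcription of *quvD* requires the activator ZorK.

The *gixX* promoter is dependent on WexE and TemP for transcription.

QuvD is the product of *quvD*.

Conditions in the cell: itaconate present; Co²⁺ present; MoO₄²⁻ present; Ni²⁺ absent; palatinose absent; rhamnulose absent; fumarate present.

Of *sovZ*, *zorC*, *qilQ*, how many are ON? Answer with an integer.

3

MoO₄²⁻ is present, so FenP is inactive.
Ni²⁺ is absent, so WexP is inactive.
Required activator FenP is absent, so *haxG* is not transcribed.
So HaxG is not produced.
Fumarate is present, so DovV is active.
No repressor is bound and DovV is active, so *sovZ* is transcribed.
→ *sovZ* is ON.
QilM is produced constitutively and is active.
Rhamnulose is absent, so WexE is active.
Co²⁺ is present, so TemP is active.
No repressor is bound and WexE and TemP are active, so *gixX* is transcribed.
So GixX is produced and active.
No repressor is bound and QilM and GixX are active, so *zorC* is transcribed.
→ *zorC* is ON.
Itaconate is present, so IrpM is active.
No repressor is bound and IrpM is active, so *holV* is transcribed.
So HolV is produced and active.
Palatinose is absent, so ZorK is active.
No repressor is bound and ZorK is active, so *quvD* is transcribed.
So QuvD is produced and active.
No repressor is bound and HolV and QuvD are active, so *qilQ* is transcribed.
→ *qilQ* is ON.
3 of the 3 genes are transcribed.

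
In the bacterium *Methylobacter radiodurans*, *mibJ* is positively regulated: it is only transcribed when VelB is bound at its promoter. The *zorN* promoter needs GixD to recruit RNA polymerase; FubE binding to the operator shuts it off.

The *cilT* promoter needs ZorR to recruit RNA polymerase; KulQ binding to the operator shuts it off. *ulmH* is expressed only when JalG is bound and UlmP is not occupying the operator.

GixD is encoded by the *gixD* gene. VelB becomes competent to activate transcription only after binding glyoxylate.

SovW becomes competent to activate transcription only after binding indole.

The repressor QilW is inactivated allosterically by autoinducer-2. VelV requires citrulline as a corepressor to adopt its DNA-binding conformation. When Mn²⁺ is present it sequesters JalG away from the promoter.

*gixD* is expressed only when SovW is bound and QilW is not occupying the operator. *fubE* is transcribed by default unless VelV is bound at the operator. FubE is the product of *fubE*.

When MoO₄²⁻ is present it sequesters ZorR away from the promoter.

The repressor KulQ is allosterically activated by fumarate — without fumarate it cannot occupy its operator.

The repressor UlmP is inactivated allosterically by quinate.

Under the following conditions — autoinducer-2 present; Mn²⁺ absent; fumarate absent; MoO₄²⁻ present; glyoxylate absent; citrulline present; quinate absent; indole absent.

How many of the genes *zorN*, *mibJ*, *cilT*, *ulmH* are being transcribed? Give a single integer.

Autoinducer-2 is present, so QilW is inactive.
Indole is absent, so SovW is inactive.
Required activator SovW is absent, so *gixD* is not transcribed.
So GixD is not produced.
Citrulline is present, so VelV is active.
With repressor VelV bound, *fubE* is not transcribed.
So FubE is not produced.
Required activator GixD is absent, so *zorN* is not transcribed.
→ *zorN* is OFF.
Glyoxylate is absent, so VelB is inactive.
Required activator VelB is absent, so *mibJ* is not transcribed.
→ *mibJ* is OFF.
Fumarate is absent, so KulQ is inactive.
MoO₄²⁻ is present, so ZorR is inactive.
Required activator ZorR is absent, so *cilT* is not transcribed.
→ *cilT* is OFF.
Mn²⁺ is absent, so JalG is active.
Quinate is absent, so UlmP is active.
With repressor UlmP bound, *ulmH* is not transcribed.
→ *ulmH* is OFF.
0 of the 4 genes are transcribed.

0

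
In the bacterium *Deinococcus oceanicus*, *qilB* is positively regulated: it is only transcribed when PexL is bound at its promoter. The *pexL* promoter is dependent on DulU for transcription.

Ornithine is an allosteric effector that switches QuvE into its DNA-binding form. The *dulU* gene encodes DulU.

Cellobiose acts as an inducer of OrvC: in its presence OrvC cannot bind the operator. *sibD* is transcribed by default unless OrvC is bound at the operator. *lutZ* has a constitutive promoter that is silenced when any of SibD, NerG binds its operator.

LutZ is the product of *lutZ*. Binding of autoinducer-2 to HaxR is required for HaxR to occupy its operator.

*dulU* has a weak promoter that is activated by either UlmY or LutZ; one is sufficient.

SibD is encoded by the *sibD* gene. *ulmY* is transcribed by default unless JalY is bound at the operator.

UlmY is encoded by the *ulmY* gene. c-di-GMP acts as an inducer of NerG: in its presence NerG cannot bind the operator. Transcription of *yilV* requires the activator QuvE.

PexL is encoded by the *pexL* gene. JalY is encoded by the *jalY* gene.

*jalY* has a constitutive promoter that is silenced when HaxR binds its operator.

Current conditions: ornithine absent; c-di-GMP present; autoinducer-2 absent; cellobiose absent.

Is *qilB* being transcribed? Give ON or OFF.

ON

Autoinducer-2 is absent, so HaxR is inactive.
With no repressor bound, *jalY* is transcribed.
So JalY is produced and active.
With repressor JalY bound, *ulmY* is not transcribed.
So UlmY is not produced.
Cellobiose is absent, so OrvC is active.
With repressor OrvC bound, *sibD* is not transcribed.
So SibD is not produced.
c-di-GMP is present, so NerG is inactive.
With no repressor bound, *lutZ* is transcribed.
So LutZ is produced and active.
Activator LutZ is present, so *dulU* is transcribed.
So DulU is produced and active.
No repressor is bound and DulU is active, so *pexL* is transcribed.
So PexL is produced and active.
No repressor is bound and PexL is active, so *qilB* is transcribed.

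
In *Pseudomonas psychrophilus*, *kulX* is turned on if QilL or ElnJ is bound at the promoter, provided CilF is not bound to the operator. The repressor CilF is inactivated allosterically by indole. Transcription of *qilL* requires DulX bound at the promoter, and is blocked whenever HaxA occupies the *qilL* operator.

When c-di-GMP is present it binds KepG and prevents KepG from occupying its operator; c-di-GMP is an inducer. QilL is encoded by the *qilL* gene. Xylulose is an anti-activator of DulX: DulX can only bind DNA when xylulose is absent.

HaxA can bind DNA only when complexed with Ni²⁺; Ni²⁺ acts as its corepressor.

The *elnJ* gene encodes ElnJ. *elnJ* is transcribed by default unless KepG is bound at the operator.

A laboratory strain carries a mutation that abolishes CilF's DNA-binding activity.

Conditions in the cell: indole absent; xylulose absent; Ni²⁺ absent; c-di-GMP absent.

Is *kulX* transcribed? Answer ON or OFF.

CilF is non-functional in this strain, so it has no effect.
Ni²⁺ is absent, so HaxA is inactive.
Xylulose is absent, so DulX is active.
No repressor is bound and DulX is active, so *qilL* is transcribed.
So QilL is produced and active.
c-di-GMP is absent, so KepG is active.
With repressor KepG bound, *elnJ* is not transcribed.
So ElnJ is not produced.
Activator QilL is present, so *kulX* is transcribed.

ON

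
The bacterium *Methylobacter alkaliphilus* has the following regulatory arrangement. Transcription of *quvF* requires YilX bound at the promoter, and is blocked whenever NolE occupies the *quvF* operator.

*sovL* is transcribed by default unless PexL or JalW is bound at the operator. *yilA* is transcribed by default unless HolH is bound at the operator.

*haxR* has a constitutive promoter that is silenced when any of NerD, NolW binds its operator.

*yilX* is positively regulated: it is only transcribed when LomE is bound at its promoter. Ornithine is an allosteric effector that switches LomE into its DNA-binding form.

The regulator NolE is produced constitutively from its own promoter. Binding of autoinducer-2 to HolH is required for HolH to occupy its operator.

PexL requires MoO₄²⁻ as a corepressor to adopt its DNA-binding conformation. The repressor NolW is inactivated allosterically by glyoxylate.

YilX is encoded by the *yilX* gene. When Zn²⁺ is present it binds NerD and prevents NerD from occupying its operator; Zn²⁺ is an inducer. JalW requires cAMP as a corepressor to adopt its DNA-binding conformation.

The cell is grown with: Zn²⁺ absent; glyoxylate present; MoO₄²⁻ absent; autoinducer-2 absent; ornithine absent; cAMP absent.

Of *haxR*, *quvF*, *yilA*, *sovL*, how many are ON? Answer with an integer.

Zn²⁺ is absent, so NerD is active.
Glyoxylate is present, so NolW is inactive.
With repressor NerD bound, *haxR* is not transcribed.
→ *haxR* is OFF.
NolE is produced constitutively and is active.
Ornithine is absent, so LomE is inactive.
Required activator LomE is absent, so *yilX* is not transcribed.
So YilX is not produced.
With repressor NolE bound, *quvF* is not transcribed.
→ *quvF* is OFF.
Autoinducer-2 is absent, so HolH is inactive.
With no repressor bound, *yilA* is transcribed.
→ *yilA* is ON.
MoO₄²⁻ is absent, so PexL is inactive.
cAMP is absent, so JalW is inactive.
With no repressor bound, *sovL* is transcribed.
→ *sovL* is ON.
2 of the 4 genes are transcribed.

2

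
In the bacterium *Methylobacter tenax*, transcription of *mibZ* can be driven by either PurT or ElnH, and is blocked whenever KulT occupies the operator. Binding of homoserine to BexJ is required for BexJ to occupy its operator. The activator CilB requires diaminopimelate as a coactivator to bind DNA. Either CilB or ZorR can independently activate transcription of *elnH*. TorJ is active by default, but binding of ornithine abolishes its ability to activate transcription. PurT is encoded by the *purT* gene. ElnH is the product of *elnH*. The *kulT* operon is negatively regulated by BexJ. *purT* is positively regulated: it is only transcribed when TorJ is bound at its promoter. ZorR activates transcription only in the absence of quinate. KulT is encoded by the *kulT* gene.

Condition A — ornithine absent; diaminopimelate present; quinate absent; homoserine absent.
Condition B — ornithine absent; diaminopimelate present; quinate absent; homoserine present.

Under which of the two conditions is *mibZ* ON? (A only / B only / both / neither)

Condition A:
Ornithine is absent, so TorJ is active.
No repressor is bound and TorJ is active, so *purT* is transcribed.
So PurT is produced and active.
Diaminopimelate is present, so CilB is active.
Quinate is absent, so ZorR is active.
Activator CilB is present, so *elnH* is transcribed.
So ElnH is produced and active.
Homoserine is absent, so BexJ is inactive.
With no repressor bound, *kulT* is transcribed.
So KulT is produced and active.
With repressor KulT bound, *mibZ* is not transcribed.
→ *mibZ* is OFF in A.
Condition B:
Ornithine is absent, so TorJ is active.
No repressor is bound and TorJ is active, so *purT* is transcribed.
So PurT is produced and active.
Diaminopimelate is present, so CilB is active.
Quinate is absent, so ZorR is active.
Activator CilB is present, so *elnH* is transcribed.
So ElnH is produced and active.
Homoserine is present, so BexJ is active.
With repressor BexJ bound, *kulT* is not transcribed.
So KulT is not produced.
Activator PurT is present, so *mibZ* is transcribed.
→ *mibZ* is ON in B.

B only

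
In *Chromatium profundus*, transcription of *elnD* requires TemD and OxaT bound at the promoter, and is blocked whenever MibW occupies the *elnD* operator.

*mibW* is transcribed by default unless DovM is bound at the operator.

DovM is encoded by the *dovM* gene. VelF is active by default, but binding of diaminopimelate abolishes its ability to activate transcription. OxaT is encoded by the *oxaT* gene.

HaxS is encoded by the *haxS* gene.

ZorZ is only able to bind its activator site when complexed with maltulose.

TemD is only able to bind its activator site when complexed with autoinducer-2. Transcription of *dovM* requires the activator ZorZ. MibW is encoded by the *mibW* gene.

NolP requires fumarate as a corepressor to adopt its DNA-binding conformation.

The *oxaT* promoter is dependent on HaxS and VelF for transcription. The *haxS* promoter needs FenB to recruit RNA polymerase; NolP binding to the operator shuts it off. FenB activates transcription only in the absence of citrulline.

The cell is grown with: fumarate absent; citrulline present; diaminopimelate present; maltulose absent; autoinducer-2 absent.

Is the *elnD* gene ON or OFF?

Autoinducer-2 is absent, so TemD is inactive.
Citrulline is present, so FenB is inactive.
Fumarate is absent, so NolP is inactive.
Required activator FenB is absent, so *haxS* is not transcribed.
So HaxS is not produced.
Diaminopimelate is present, so VelF is inactive.
Required activator HaxS is absent, so *oxaT* is not transcribed.
So OxaT is not produced.
Maltulose is absent, so ZorZ is inactive.
Required activator ZorZ is absent, so *dovM* is not transcribed.
So DovM is not produced.
With no repressor bound, *mibW* is transcribed.
So MibW is produced and active.
With repressor MibW bound, *elnD* is not transcribed.

OFF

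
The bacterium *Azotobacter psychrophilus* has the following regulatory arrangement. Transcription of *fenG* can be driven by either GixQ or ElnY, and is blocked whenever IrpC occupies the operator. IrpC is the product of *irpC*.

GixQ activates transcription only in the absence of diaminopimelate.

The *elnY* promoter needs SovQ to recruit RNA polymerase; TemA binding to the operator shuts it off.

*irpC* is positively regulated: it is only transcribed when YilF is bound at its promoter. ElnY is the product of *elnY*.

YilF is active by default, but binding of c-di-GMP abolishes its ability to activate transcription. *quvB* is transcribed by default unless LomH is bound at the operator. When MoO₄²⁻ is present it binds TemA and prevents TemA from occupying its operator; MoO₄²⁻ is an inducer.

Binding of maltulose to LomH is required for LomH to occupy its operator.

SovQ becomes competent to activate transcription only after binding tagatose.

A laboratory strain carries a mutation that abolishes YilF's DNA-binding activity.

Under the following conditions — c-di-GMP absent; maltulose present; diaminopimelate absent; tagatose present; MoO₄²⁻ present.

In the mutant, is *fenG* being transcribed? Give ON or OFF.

ON

YilF is non-functional in this strain, so it has no effect.
Required activator YilF is absent, so *irpC* is not transcribed.
So IrpC is not produced.
Diaminopimelate is absent, so GixQ is active.
MoO₄²⁻ is present, so TemA is inactive.
Tagatose is present, so SovQ is active.
No repressor is bound and SovQ is active, so *elnY* is transcribed.
So ElnY is produced and active.
Activator GixQ is present, so *fenG* is transcribed.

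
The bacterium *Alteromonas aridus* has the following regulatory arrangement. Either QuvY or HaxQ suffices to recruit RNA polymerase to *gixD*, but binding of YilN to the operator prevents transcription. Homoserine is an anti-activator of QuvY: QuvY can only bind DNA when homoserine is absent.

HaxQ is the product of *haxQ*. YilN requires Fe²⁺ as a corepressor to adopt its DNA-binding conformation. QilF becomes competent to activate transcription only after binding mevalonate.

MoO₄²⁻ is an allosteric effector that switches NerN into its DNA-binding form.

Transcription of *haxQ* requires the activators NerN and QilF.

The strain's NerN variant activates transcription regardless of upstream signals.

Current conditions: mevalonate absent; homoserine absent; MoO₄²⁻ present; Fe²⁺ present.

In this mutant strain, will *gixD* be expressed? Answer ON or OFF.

OFF

Fe²⁺ is present, so YilN is active.
Homoserine is absent, so QuvY is active.
NerN is constitutively active in this strain.
Mevalonate is absent, so QilF is inactive.
Required activator QilF is absent, so *haxQ* is not transcribed.
So HaxQ is not produced.
With repressor YilN bound, *gixD* is not transcribed.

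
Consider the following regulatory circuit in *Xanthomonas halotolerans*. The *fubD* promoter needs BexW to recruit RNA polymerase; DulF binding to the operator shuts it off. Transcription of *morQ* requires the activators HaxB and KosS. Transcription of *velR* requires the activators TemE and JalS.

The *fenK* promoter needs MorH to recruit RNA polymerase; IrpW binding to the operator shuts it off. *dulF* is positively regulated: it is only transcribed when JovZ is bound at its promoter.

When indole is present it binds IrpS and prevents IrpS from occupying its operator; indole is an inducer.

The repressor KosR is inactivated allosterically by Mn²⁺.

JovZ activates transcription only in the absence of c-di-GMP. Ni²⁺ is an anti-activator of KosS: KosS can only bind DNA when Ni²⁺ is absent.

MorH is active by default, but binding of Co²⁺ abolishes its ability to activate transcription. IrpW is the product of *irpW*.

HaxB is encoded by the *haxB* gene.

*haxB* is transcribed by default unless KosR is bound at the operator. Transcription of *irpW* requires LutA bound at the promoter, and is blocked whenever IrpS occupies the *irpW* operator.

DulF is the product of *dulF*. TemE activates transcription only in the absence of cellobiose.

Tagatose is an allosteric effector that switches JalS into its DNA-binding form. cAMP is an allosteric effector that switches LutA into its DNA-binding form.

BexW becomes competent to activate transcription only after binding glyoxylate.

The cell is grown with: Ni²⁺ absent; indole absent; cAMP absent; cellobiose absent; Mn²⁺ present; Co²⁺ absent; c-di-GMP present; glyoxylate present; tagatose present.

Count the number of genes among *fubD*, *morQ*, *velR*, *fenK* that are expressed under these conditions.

c-di-GMP is present, so JovZ is inactive.
Required activator JovZ is absent, so *dulF* is not transcribed.
So DulF is not produced.
Glyoxylate is present, so BexW is active.
No repressor is bound and BexW is active, so *fubD* is transcribed.
→ *fubD* is ON.
Mn²⁺ is present, so KosR is inactive.
With no repressor bound, *haxB* is transcribed.
So HaxB is produced and active.
Ni²⁺ is absent, so KosS is active.
No repressor is bound and HaxB and KosS are active, so *morQ* is transcribed.
→ *morQ* is ON.
Cellobiose is absent, so TemE is active.
Tagatose is present, so JalS is active.
No repressor is bound and TemE and JalS are active, so *velR* is transcribed.
→ *velR* is ON.
Indole is absent, so IrpS is active.
cAMP is absent, so LutA is inactive.
With repressor IrpS bound, *irpW* is not transcribed.
So IrpW is not produced.
Co²⁺ is absent, so MorH is active.
No repressor is bound and MorH is active, so *fenK* is transcribed.
→ *fenK* is ON.
4 of the 4 genes are transcribed.

4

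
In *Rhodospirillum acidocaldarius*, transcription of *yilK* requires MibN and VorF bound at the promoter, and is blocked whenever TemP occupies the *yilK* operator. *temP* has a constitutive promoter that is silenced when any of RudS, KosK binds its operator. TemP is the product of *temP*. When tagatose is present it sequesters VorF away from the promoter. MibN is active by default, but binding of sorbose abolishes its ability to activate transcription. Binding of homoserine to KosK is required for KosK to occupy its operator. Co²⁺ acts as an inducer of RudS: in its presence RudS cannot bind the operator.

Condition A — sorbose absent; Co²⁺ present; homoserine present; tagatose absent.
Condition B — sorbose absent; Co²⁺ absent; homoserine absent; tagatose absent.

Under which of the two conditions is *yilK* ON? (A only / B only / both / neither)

Condition A:
Sorbose is absent, so MibN is active.
Co²⁺ is present, so RudS is inactive.
Homoserine is present, so KosK is active.
With repressor KosK bound, *temP* is not transcribed.
So TemP is not produced.
Tagatose is absent, so VorF is active.
No repressor is bound and MibN and VorF are active, so *yilK* is transcribed.
→ *yilK* is ON in A.
Condition B:
Sorbose is absent, so MibN is active.
Co²⁺ is absent, so RudS is active.
Homoserine is absent, so KosK is inactive.
With repressor RudS bound, *temP* is not transcribed.
So TemP is not produced.
Tagatose is absent, so VorF is active.
No repressor is bound and MibN and VorF are active, so *yilK* is transcribed.
→ *yilK* is ON in B.

both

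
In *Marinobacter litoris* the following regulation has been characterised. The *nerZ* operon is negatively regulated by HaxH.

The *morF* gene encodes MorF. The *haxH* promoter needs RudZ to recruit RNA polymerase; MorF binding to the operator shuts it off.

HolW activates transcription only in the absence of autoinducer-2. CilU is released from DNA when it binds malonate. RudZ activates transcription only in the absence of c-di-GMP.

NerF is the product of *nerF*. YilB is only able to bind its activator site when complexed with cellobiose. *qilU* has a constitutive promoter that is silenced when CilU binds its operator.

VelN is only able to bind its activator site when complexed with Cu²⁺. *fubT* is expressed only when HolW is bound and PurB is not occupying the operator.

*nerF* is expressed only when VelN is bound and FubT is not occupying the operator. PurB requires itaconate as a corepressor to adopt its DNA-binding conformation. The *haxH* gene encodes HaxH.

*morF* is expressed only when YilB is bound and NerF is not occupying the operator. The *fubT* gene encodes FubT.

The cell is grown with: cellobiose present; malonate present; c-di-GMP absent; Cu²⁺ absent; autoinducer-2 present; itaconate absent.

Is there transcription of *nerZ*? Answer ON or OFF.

ON

Autoinducer-2 is present, so HolW is inactive.
Itaconate is absent, so PurB is inactive.
Required activator HolW is absent, so *fubT* is not transcribed.
So FubT is not produced.
Cu²⁺ is absent, so VelN is inactive.
Required activator VelN is absent, so *nerF* is not transcribed.
So NerF is not produced.
Cellobiose is present, so YilB is active.
No repressor is bound and YilB is active, so *morF* is transcribed.
So MorF is produced and active.
c-di-GMP is absent, so RudZ is active.
With repressor MorF bound, *haxH* is not transcribed.
So HaxH is not produced.
With no repressor bound, *nerZ* is transcribed.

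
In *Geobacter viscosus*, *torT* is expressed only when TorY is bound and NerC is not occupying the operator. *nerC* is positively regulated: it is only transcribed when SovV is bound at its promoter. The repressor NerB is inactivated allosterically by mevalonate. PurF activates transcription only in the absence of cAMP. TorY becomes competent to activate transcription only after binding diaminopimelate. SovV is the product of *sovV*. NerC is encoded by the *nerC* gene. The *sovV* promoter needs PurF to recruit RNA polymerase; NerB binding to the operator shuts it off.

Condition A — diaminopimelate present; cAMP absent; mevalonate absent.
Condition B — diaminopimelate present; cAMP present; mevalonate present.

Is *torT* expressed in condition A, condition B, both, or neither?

Condition A:
Diaminopimelate is present, so TorY is active.
cAMP is absent, so PurF is active.
Mevalonate is absent, so NerB is active.
With repressor NerB bound, *sovV* is not transcribed.
So SovV is not produced.
Required activator SovV is absent, so *nerC* is not transcribed.
So NerC is not produced.
No repressor is bound and TorY is active, so *torT* is transcribed.
→ *torT* is ON in A.
Condition B:
Diaminopimelate is present, so TorY is active.
cAMP is present, so PurF is inactive.
Mevalonate is present, so NerB is inactive.
Required activator PurF is absent, so *sovV* is not transcribed.
So SovV is not produced.
Required activator SovV is absent, so *nerC* is not transcribed.
So NerC is not produced.
No repressor is bound and TorY is active, so *torT* is transcribed.
→ *torT* is ON in B.

both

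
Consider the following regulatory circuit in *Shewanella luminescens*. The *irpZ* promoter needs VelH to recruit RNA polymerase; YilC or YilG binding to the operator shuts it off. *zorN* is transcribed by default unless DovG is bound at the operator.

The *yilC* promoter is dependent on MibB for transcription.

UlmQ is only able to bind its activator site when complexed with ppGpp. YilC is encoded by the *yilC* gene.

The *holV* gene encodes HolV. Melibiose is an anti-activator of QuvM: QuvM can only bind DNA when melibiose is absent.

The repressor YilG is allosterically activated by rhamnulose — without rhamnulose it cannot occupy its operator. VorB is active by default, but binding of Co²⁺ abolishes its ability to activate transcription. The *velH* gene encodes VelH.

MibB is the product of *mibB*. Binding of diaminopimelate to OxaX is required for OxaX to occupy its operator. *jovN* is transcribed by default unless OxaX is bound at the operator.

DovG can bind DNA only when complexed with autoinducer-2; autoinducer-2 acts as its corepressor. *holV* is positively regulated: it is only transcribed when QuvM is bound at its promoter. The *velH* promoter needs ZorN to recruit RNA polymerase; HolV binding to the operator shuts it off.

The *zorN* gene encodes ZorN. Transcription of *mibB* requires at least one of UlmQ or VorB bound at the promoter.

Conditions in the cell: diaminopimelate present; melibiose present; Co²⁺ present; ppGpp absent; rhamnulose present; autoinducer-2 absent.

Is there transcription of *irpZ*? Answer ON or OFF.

OFF

ppGpp is absent, so UlmQ is inactive.
Co²⁺ is present, so VorB is inactive.
No activator is available at the *mibB* promoter, so *mibB* is not transcribed.
So MibB is not produced.
Required activator MibB is absent, so *yilC* is not transcribed.
So YilC is not produced.
Autoinducer-2 is absent, so DovG is inactive.
With no repressor bound, *zorN* is transcribed.
So ZorN is produced and active.
Melibiose is present, so QuvM is inactive.
Required activator QuvM is absent, so *holV* is not transcribed.
So HolV is not produced.
No repressor is bound and ZorN is active, so *velH* is transcribed.
So VelH is produced and active.
Rhamnulose is present, so YilG is active.
With repressor YilG bound, *irpZ* is not transcribed.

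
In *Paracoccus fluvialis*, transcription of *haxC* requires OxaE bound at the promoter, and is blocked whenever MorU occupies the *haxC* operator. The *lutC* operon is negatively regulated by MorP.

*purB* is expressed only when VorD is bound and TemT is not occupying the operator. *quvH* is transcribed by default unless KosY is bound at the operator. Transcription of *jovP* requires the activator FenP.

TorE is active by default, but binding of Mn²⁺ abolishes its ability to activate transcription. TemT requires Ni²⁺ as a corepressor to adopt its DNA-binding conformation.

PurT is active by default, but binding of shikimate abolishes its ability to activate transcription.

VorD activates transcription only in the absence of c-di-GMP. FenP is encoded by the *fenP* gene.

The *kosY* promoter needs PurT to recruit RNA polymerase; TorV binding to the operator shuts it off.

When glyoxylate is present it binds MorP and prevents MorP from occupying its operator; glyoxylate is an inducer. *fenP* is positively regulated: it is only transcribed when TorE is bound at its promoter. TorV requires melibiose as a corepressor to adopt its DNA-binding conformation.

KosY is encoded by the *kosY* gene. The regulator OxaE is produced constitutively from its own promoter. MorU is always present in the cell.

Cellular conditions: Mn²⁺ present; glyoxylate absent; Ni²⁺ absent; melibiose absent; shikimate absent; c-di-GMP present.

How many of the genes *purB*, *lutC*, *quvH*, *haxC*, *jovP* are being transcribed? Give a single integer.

Ni²⁺ is absent, so TemT is inactive.
c-di-GMP is present, so VorD is inactive.
Required activator VorD is absent, so *purB* is not transcribed.
→ *purB* is OFF.
Glyoxylate is absent, so MorP is active.
With repressor MorP bound, *lutC* is not transcribed.
→ *lutC* is OFF.
Melibiose is absent, so TorV is inactive.
Shikimate is absent, so PurT is active.
No repressor is bound and PurT is active, so *kosY* is transcribed.
So KosY is produced and active.
With repressor KosY bound, *quvH* is not transcribed.
→ *quvH* is OFF.
MorU is produced constitutively and is active.
OxaE is produced constitutively and is active.
With repressor MorU bound, *haxC* is not transcribed.
→ *haxC* is OFF.
Mn²⁺ is present, so TorE is inactive.
Required activator TorE is absent, so *fenP* is not transcribed.
So FenP is not produced.
Required activator FenP is absent, so *jovP* is not transcribed.
→ *jovP* is OFF.
0 of the 5 genes are transcribed.

0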